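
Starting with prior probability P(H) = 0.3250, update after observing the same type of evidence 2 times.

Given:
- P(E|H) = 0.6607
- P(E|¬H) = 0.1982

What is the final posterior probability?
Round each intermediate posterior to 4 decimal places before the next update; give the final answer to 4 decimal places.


Sequential Bayesian updating:

Initial prior: P(H) = 0.3250

Update 1:
  P(E) = 0.6607 × 0.3250 + 0.1982 × 0.6750 = 0.21472750 + 0.13378500 = 0.34851250
  P(H|E) = 0.21472750 / 0.34851250 = 0.6161

Update 2:
  P(E) = 0.6607 × 0.6161 + 0.1982 × 0.3839 = 0.40705727 + 0.07608898 = 0.48314625
  P(H|E) = 0.40705727 / 0.48314625 = 0.8425

Final posterior: 0.8425


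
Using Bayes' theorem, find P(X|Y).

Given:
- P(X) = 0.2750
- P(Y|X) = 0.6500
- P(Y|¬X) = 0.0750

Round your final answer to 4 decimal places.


Bayes' theorem: P(X|Y) = P(Y|X) × P(X) / P(Y)

Step 1: Calculate P(Y) using law of total probability
P(Y) = P(Y|X)P(X) + P(Y|¬X)P(¬X)
     = 0.6500 × 0.2750 + 0.0750 × 0.7250
     = 0.17875000 + 0.05437500
     = 0.23312500

Step 2: Apply Bayes' theorem
P(X|Y) = P(Y|X) × P(X) / P(Y)
       = 0.17875000 / 0.23312500
       = 0.7668


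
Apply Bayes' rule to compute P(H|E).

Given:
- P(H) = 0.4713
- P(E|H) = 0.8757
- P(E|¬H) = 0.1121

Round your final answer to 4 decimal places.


Bayes' theorem: P(H|E) = P(E|H) × P(H) / P(E)

Step 1: Calculate P(E) using law of total probability
P(E) = P(E|H)P(H) + P(E|¬H)P(¬H)
     = 0.8757 × 0.4713 + 0.1121 × 0.5287
     = 0.41271741 + 0.05926727
     = 0.47198468

Step 2: Apply Bayes' theorem
P(H|E) = P(E|H) × P(H) / P(E)
       = 0.41271741 / 0.47198468
       = 0.8744


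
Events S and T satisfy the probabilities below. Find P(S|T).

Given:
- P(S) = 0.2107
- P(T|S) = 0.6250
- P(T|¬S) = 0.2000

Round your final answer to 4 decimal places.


Bayes' theorem: P(S|T) = P(T|S) × P(S) / P(T)

Step 1: Calculate P(T) using law of total probability
P(T) = P(T|S)P(S) + P(T|¬S)P(¬S)
     = 0.6250 × 0.2107 + 0.2000 × 0.7893
     = 0.13168750 + 0.15786000
     = 0.28954750

Step 2: Apply Bayes' theorem
P(S|T) = P(T|S) × P(S) / P(T)
       = 0.13168750 / 0.28954750
       = 0.4548


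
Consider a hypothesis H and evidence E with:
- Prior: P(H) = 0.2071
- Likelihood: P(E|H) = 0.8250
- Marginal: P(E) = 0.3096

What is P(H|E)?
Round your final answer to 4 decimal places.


Using Bayes' theorem:

P(H|E) = P(E|H) × P(H) / P(E)
       = 0.8250 × 0.2071 / 0.3096
       = 0.17085750 / 0.3096
       = 0.5519

The evidence strengthens our belief in H.
Prior: 0.2071 → Posterior: 0.5519


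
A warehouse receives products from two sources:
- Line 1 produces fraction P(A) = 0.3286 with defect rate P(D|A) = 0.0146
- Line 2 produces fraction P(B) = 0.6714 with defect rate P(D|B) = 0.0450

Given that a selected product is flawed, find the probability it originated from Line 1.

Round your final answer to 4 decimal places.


Let A = from Line 1, D = flawed

Given:
- P(A) = 0.3286, P(B) = 0.6714
- P(D|A) = 0.0146, P(D|B) = 0.0450

Step 1: Find P(D)
P(D) = P(D|A)P(A) + P(D|B)P(B)
     = 0.0146 × 0.3286 + 0.0450 × 0.6714
     = 0.00479756 + 0.03021300
     = 0.03501056

Step 2: Apply Bayes' theorem
P(A|D) = P(D|A)P(A) / P(D)
       = 0.00479756 / 0.03501056
       = 0.1370


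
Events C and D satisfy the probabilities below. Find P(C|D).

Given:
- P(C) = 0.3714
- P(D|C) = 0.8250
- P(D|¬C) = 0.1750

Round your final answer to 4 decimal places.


Bayes' theorem: P(C|D) = P(D|C) × P(C) / P(D)

Step 1: Calculate P(D) using law of total probability
P(D) = P(D|C)P(C) + P(D|¬C)P(¬C)
     = 0.8250 × 0.3714 + 0.1750 × 0.6286
     = 0.30640500 + 0.11000500
     = 0.41641000

Step 2: Apply Bayes' theorem
P(C|D) = P(D|C) × P(C) / P(D)
       = 0.30640500 / 0.41641000
       = 0.7358


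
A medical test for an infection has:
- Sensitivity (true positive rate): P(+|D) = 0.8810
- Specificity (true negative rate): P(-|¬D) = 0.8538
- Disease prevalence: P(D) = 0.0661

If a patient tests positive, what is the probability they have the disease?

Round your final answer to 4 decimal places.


Let D = has disease, + = positive test

Given:
- P(D) = 0.0661 (prevalence)
- P(+|D) = 0.8810 (sensitivity)
- P(-|¬D) = 0.8538 (specificity)
- P(+|¬D) = 0.1462 (false positive rate = 1 - specificity)

Step 1: Find P(+)
P(+) = P(+|D)P(D) + P(+|¬D)P(¬D)
     = 0.8810 × 0.0661 + 0.1462 × 0.9339
     = 0.05823410 + 0.13653618
     = 0.19477028

Step 2: Apply Bayes' theorem for P(D|+)
P(D|+) = P(+|D)P(D) / P(+)
       = 0.05823410 / 0.19477028
       = 0.2990


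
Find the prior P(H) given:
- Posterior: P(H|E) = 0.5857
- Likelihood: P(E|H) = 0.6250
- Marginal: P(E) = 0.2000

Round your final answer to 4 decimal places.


From Bayes' theorem: P(H|E) = P(E|H) × P(H) / P(E)

Rearranging for P(H):
P(H) = P(H|E) × P(E) / P(E|H)
     = 0.5857 × 0.2000 / 0.6250
     = 0.11714000 / 0.6250
     = 0.1874


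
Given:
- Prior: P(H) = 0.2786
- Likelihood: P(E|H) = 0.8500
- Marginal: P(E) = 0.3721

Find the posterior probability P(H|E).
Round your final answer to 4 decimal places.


Using Bayes' theorem:

P(H|E) = P(E|H) × P(H) / P(E)
       = 0.8500 × 0.2786 / 0.3721
       = 0.23681000 / 0.3721
       = 0.6364

The evidence strengthens our belief in H.
Prior: 0.2786 → Posterior: 0.6364


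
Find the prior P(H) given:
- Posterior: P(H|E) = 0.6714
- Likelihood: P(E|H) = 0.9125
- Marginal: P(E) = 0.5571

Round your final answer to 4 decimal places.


From Bayes' theorem: P(H|E) = P(E|H) × P(H) / P(E)

Rearranging for P(H):
P(H) = P(H|E) × P(E) / P(E|H)
     = 0.6714 × 0.5571 / 0.9125
     = 0.37403694 / 0.9125
     = 0.4099


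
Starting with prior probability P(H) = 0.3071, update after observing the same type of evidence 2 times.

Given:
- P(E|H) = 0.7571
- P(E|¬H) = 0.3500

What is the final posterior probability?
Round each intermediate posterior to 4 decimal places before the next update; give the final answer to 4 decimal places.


Sequential Bayesian updating:

Initial prior: P(H) = 0.3071

Update 1:
  P(E) = 0.7571 × 0.3071 + 0.3500 × 0.6929 = 0.23250541 + 0.24251500 = 0.47502041
  P(H|E) = 0.23250541 / 0.47502041 = 0.4895

Update 2:
  P(E) = 0.7571 × 0.4895 + 0.3500 × 0.5105 = 0.37060045 + 0.17867500 = 0.54927545
  P(H|E) = 0.37060045 / 0.54927545 = 0.6747

Final posterior: 0.6747


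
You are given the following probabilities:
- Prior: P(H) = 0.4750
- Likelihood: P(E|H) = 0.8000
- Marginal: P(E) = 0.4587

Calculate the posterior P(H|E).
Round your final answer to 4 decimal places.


Using Bayes' theorem:

P(H|E) = P(E|H) × P(H) / P(E)
       = 0.8000 × 0.4750 / 0.4587
       = 0.38000000 / 0.4587
       = 0.8284

The evidence strengthens our belief in H.
Prior: 0.4750 → Posterior: 0.8284


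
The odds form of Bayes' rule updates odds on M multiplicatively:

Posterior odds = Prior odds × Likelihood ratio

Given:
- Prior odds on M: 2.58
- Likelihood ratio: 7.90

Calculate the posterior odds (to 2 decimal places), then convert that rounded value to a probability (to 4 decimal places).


Step 1: Calculate posterior odds
Posterior odds = Prior odds × LR
               = 2.58 × 7.90
               = 20.38

Step 2: Convert to probability
P(M|E) = Posterior odds / (1 + Posterior odds)
       = 20.38 / (1 + 20.38)
       = 20.38 / 21.38
       = 0.9532

The evidence increased P(M) from 0.7207 to 0.9532.


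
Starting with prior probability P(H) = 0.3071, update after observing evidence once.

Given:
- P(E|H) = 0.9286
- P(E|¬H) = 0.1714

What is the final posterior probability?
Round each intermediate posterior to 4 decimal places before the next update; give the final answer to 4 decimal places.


Sequential Bayesian updating:

Initial prior: P(H) = 0.3071

Update 1:
  P(E) = 0.9286 × 0.3071 + 0.1714 × 0.6929 = 0.28517306 + 0.11876306 = 0.40393612
  P(H|E) = 0.28517306 / 0.40393612 = 0.7060

Final posterior: 0.7060


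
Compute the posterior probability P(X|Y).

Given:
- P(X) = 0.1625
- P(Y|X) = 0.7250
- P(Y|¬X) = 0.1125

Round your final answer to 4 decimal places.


Bayes' theorem: P(X|Y) = P(Y|X) × P(X) / P(Y)

Step 1: Calculate P(Y) using law of total probability
P(Y) = P(Y|X)P(X) + P(Y|¬X)P(¬X)
     = 0.7250 × 0.1625 + 0.1125 × 0.8375
     = 0.11781250 + 0.09421875
     = 0.21203125

Step 2: Apply Bayes' theorem
P(X|Y) = P(Y|X) × P(X) / P(Y)
       = 0.11781250 / 0.21203125
       = 0.5556


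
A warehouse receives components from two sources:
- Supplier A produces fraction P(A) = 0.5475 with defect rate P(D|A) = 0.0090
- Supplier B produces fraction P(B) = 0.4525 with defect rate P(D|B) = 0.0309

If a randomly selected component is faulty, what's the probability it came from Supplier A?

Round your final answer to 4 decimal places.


Let A = from Supplier A, D = faulty

Given:
- P(A) = 0.5475, P(B) = 0.4525
- P(D|A) = 0.0090, P(D|B) = 0.0309

Step 1: Find P(D)
P(D) = P(D|A)P(A) + P(D|B)P(B)
     = 0.0090 × 0.5475 + 0.0309 × 0.4525
     = 0.00492750 + 0.01398225
     = 0.01890975

Step 2: Apply Bayes' theorem
P(A|D) = P(D|A)P(A) / P(D)
       = 0.00492750 / 0.01890975
       = 0.2606


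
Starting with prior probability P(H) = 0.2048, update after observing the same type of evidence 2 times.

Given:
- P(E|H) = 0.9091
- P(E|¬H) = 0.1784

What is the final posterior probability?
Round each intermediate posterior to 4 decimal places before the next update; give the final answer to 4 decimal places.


Sequential Bayesian updating:

Initial prior: P(H) = 0.2048

Update 1:
  P(E) = 0.9091 × 0.2048 + 0.1784 × 0.7952 = 0.18618368 + 0.14186368 = 0.32804736
  P(H|E) = 0.18618368 / 0.32804736 = 0.5676

Update 2:
  P(E) = 0.9091 × 0.5676 + 0.1784 × 0.4324 = 0.51600516 + 0.07714016 = 0.59314532
  P(H|E) = 0.51600516 / 0.59314532 = 0.8699

Final posterior: 0.8699


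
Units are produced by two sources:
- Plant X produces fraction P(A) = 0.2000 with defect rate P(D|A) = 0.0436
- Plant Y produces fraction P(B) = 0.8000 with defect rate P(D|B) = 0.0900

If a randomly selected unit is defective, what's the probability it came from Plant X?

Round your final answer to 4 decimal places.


Let A = from Plant X, D = defective

Given:
- P(A) = 0.2000, P(B) = 0.8000
- P(D|A) = 0.0436, P(D|B) = 0.0900

Step 1: Find P(D)
P(D) = P(D|A)P(A) + P(D|B)P(B)
     = 0.0436 × 0.2000 + 0.0900 × 0.8000
     = 0.00872000 + 0.07200000
     = 0.08072000

Step 2: Apply Bayes' theorem
P(A|D) = P(D|A)P(A) / P(D)
       = 0.00872000 / 0.08072000
       = 0.1080


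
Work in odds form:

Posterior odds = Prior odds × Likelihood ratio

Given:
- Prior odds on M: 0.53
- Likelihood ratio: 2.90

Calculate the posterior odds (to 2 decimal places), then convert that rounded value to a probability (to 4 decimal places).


Step 1: Calculate posterior odds
Posterior odds = Prior odds × LR
               = 0.53 × 2.90
               = 1.54

Step 2: Convert to probability
P(M|E) = Posterior odds / (1 + Posterior odds)
       = 1.54 / (1 + 1.54)
       = 1.54 / 2.54
       = 0.6063

The evidence increased P(M) from 0.3464 to 0.6063.


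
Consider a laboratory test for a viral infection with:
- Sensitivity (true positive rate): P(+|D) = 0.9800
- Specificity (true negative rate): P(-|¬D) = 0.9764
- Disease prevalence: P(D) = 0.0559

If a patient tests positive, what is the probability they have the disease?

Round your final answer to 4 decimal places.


Let D = has disease, + = positive test

Given:
- P(D) = 0.0559 (prevalence)
- P(+|D) = 0.9800 (sensitivity)
- P(-|¬D) = 0.9764 (specificity)
- P(+|¬D) = 0.0236 (false positive rate = 1 - specificity)

Step 1: Find P(+)
P(+) = P(+|D)P(D) + P(+|¬D)P(¬D)
     = 0.9800 × 0.0559 + 0.0236 × 0.9441
     = 0.05478200 + 0.02228076
     = 0.07706276

Step 2: Apply Bayes' theorem for P(D|+)
P(D|+) = P(+|D)P(D) / P(+)
       = 0.05478200 / 0.07706276
       = 0.7109


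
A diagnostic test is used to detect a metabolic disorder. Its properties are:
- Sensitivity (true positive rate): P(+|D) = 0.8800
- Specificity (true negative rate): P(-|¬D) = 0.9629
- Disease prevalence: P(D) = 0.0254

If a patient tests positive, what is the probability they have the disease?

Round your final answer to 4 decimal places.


Let D = has disease, + = positive test

Given:
- P(D) = 0.0254 (prevalence)
- P(+|D) = 0.8800 (sensitivity)
- P(-|¬D) = 0.9629 (specificity)
- P(+|¬D) = 0.0371 (false positive rate = 1 - specificity)

Step 1: Find P(+)
P(+) = P(+|D)P(D) + P(+|¬D)P(¬D)
     = 0.8800 × 0.0254 + 0.0371 × 0.9746
     = 0.02235200 + 0.03615766
     = 0.05850966

Step 2: Apply Bayes' theorem for P(D|+)
P(D|+) = P(+|D)P(D) / P(+)
       = 0.02235200 / 0.05850966
       = 0.3820


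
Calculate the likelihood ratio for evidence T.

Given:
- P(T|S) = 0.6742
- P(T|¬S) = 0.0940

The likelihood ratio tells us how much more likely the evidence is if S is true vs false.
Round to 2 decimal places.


Likelihood Ratio (LR) = P(T|S) / P(T|¬S)

LR = 0.6742 / 0.0940
   = 7.17

The evidence is 7.17 times more likely if S is true than if S is false.
Because LR exceeds 1, T is evidence for S.


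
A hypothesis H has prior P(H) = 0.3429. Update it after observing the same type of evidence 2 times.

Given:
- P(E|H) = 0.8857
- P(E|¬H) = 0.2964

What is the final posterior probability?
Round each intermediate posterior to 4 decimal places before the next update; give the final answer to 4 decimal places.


Sequential Bayesian updating:

Initial prior: P(H) = 0.3429

Update 1:
  P(E) = 0.8857 × 0.3429 + 0.2964 × 0.6571 = 0.30370653 + 0.19476444 = 0.49847097
  P(H|E) = 0.30370653 / 0.49847097 = 0.6093

Update 2:
  P(E) = 0.8857 × 0.6093 + 0.2964 × 0.3907 = 0.53965701 + 0.11580348 = 0.65546049
  P(H|E) = 0.53965701 / 0.65546049 = 0.8233

Final posterior: 0.8233


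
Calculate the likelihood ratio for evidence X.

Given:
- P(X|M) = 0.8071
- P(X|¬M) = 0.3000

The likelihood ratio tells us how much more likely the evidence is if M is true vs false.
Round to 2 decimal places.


Likelihood Ratio (LR) = P(X|M) / P(X|¬M)

LR = 0.8071 / 0.3000
   = 2.69

The evidence is 2.69 times more likely if M is true than if M is false.
Since LR > 1, the evidence supports M over ¬M.


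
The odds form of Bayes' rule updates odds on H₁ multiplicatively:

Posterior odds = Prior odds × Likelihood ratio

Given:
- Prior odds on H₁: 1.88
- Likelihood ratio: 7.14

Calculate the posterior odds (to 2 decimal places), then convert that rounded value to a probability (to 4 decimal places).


Step 1: Calculate posterior odds
Posterior odds = Prior odds × LR
               = 1.88 × 7.14
               = 13.42

Step 2: Convert to probability
P(H₁|E) = Posterior odds / (1 + Posterior odds)
       = 13.42 / (1 + 13.42)
       = 13.42 / 14.42
       = 0.9307

The evidence increased P(H₁) from 0.6528 to 0.9307.


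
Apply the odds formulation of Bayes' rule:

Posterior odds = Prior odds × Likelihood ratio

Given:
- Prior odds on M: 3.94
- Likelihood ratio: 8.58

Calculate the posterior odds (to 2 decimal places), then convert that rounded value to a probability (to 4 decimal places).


Step 1: Calculate posterior odds
Posterior odds = Prior odds × LR
               = 3.94 × 8.58
               = 33.81

Step 2: Convert to probability
P(M|E) = Posterior odds / (1 + Posterior odds)
       = 33.81 / (1 + 33.81)
       = 33.81 / 34.81
       = 0.9713

The evidence increased P(M) from 0.7976 to 0.9713.


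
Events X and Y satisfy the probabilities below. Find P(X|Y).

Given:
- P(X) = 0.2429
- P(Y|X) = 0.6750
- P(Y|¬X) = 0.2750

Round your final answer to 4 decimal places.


Bayes' theorem: P(X|Y) = P(Y|X) × P(X) / P(Y)

Step 1: Calculate P(Y) using law of total probability
P(Y) = P(Y|X)P(X) + P(Y|¬X)P(¬X)
     = 0.6750 × 0.2429 + 0.2750 × 0.7571
     = 0.16395750 + 0.20820250
     = 0.37216000

Step 2: Apply Bayes' theorem
P(X|Y) = P(Y|X) × P(X) / P(Y)
       = 0.16395750 / 0.37216000
       = 0.4406


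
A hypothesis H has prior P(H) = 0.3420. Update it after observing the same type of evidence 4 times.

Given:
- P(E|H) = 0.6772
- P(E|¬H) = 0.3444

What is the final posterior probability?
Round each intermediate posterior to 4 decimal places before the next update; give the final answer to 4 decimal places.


Sequential Bayesian updating:

Initial prior: P(H) = 0.3420

Update 1:
  P(E) = 0.6772 × 0.3420 + 0.3444 × 0.6580 = 0.23160240 + 0.22661520 = 0.45821760
  P(H|E) = 0.23160240 / 0.45821760 = 0.5054

Update 2:
  P(E) = 0.6772 × 0.5054 + 0.3444 × 0.4946 = 0.34225688 + 0.17034024 = 0.51259712
  P(H|E) = 0.34225688 / 0.51259712 = 0.6677

Update 3:
  P(E) = 0.6772 × 0.6677 + 0.3444 × 0.3323 = 0.45216644 + 0.11444412 = 0.56661056
  P(H|E) = 0.45216644 / 0.56661056 = 0.7980

Update 4:
  P(E) = 0.6772 × 0.7980 + 0.3444 × 0.2020 = 0.54040560 + 0.06956880 = 0.60997440
  P(H|E) = 0.54040560 / 0.60997440 = 0.8859

Final posterior: 0.8859


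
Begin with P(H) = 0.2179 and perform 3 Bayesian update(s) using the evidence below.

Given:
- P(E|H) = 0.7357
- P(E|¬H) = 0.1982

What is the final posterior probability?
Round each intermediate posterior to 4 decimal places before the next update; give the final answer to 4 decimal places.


Sequential Bayesian updating:

Initial prior: P(H) = 0.2179

Update 1:
  P(E) = 0.7357 × 0.2179 + 0.1982 × 0.7821 = 0.16030903 + 0.15501222 = 0.31532125
  P(H|E) = 0.16030903 / 0.31532125 = 0.5084

Update 2:
  P(E) = 0.7357 × 0.5084 + 0.1982 × 0.4916 = 0.37402988 + 0.09743512 = 0.47146500
  P(H|E) = 0.37402988 / 0.47146500 = 0.7933

Update 3:
  P(E) = 0.7357 × 0.7933 + 0.1982 × 0.2067 = 0.58363081 + 0.04096794 = 0.62459875
  P(H|E) = 0.58363081 / 0.62459875 = 0.9344

Final posterior: 0.9344


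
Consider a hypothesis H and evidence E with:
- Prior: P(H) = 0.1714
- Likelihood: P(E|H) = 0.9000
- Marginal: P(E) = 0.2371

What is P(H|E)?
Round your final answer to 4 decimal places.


Using Bayes' theorem:

P(H|E) = P(E|H) × P(H) / P(E)
       = 0.9000 × 0.1714 / 0.2371
       = 0.15426000 / 0.2371
       = 0.6506

The evidence strengthens our belief in H.
Prior: 0.1714 → Posterior: 0.6506


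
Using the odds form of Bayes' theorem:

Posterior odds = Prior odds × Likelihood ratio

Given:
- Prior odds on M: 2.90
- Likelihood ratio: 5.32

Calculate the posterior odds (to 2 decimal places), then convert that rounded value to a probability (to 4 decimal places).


Step 1: Calculate posterior odds
Posterior odds = Prior odds × LR
               = 2.90 × 5.32
               = 15.43

Step 2: Convert to probability
P(M|E) = Posterior odds / (1 + Posterior odds)
       = 15.43 / (1 + 15.43)
       = 15.43 / 16.43
       = 0.9391

The evidence increased P(M) from 0.7436 to 0.9391.


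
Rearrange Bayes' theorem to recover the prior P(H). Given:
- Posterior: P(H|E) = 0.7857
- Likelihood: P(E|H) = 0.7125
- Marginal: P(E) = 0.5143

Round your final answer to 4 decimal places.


From Bayes' theorem: P(H|E) = P(E|H) × P(H) / P(E)

Rearranging for P(H):
P(H) = P(H|E) × P(E) / P(E|H)
     = 0.7857 × 0.5143 / 0.7125
     = 0.40408551 / 0.7125
     = 0.5671


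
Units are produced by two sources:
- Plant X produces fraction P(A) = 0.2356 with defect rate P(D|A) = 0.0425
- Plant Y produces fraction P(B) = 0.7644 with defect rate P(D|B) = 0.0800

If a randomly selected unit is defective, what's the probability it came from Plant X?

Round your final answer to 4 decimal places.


Let A = from Plant X, D = defective

Given:
- P(A) = 0.2356, P(B) = 0.7644
- P(D|A) = 0.0425, P(D|B) = 0.0800

Step 1: Find P(D)
P(D) = P(D|A)P(A) + P(D|B)P(B)
     = 0.0425 × 0.2356 + 0.0800 × 0.7644
     = 0.01001300 + 0.06115200
     = 0.07116500

Step 2: Apply Bayes' theorem
P(A|D) = P(D|A)P(A) / P(D)
       = 0.01001300 / 0.07116500
       = 0.1407


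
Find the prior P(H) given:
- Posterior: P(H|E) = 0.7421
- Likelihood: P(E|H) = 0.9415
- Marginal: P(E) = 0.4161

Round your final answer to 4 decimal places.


From Bayes' theorem: P(H|E) = P(E|H) × P(H) / P(E)

Rearranging for P(H):
P(H) = P(H|E) × P(E) / P(E|H)
     = 0.7421 × 0.4161 / 0.9415
     = 0.30878781 / 0.9415
     = 0.3280


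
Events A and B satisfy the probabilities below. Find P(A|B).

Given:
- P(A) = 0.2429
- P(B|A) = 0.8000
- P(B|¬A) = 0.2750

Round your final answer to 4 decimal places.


Bayes' theorem: P(A|B) = P(B|A) × P(A) / P(B)

Step 1: Calculate P(B) using law of total probability
P(B) = P(B|A)P(A) + P(B|¬A)P(¬A)
     = 0.8000 × 0.2429 + 0.2750 × 0.7571
     = 0.19432000 + 0.20820250
     = 0.40252250

Step 2: Apply Bayes' theorem
P(A|B) = P(B|A) × P(A) / P(B)
       = 0.19432000 / 0.40252250
       = 0.4828


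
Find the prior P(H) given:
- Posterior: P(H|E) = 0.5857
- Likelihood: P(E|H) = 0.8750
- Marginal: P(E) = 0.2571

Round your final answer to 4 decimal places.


From Bayes' theorem: P(H|E) = P(E|H) × P(H) / P(E)

Rearranging for P(H):
P(H) = P(H|E) × P(E) / P(E|H)
     = 0.5857 × 0.2571 / 0.8750
     = 0.15058347 / 0.8750
     = 0.1721


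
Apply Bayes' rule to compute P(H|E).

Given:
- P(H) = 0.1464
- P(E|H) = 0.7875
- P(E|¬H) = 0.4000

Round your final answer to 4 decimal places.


Bayes' theorem: P(H|E) = P(E|H) × P(H) / P(E)

Step 1: Calculate P(E) using law of total probability
P(E) = P(E|H)P(H) + P(E|¬H)P(¬H)
     = 0.7875 × 0.1464 + 0.4000 × 0.8536
     = 0.11529000 + 0.34144000
     = 0.45673000

Step 2: Apply Bayes' theorem
P(H|E) = P(E|H) × P(H) / P(E)
       = 0.11529000 / 0.45673000
       = 0.2524


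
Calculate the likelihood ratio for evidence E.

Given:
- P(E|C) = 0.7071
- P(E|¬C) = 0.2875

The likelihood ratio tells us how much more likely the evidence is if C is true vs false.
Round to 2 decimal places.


Likelihood Ratio (LR) = P(E|C) / P(E|¬C)

LR = 0.7071 / 0.2875
   = 2.46

The evidence is 2.46 times more likely if C is true than if C is false.
Because LR exceeds 1, E is evidence for C.


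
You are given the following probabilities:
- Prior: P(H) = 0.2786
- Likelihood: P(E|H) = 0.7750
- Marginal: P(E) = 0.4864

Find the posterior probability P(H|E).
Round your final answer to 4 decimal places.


Using Bayes' theorem:

P(H|E) = P(E|H) × P(H) / P(E)
       = 0.7750 × 0.2786 / 0.4864
       = 0.21591500 / 0.4864
       = 0.4439

The evidence strengthens our belief in H.
Prior: 0.2786 → Posterior: 0.4439


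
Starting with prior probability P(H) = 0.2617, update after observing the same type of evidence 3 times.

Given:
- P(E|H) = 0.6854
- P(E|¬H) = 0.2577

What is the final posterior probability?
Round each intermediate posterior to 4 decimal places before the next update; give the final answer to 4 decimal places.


Sequential Bayesian updating:

Initial prior: P(H) = 0.2617

Update 1:
  P(E) = 0.6854 × 0.2617 + 0.2577 × 0.7383 = 0.17936918 + 0.19025991 = 0.36962909
  P(H|E) = 0.17936918 / 0.36962909 = 0.4853

Update 2:
  P(E) = 0.6854 × 0.4853 + 0.2577 × 0.5147 = 0.33262462 + 0.13263819 = 0.46526281
  P(H|E) = 0.33262462 / 0.46526281 = 0.7149

Update 3:
  P(E) = 0.6854 × 0.7149 + 0.2577 × 0.2851 = 0.48999246 + 0.07347027 = 0.56346273
  P(H|E) = 0.48999246 / 0.56346273 = 0.8696

Final posterior: 0.8696


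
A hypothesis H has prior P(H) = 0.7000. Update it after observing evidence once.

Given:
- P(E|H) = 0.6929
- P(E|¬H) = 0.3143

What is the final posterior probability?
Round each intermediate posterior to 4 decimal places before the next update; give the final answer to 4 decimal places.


Sequential Bayesian updating:

Initial prior: P(H) = 0.7000

Update 1:
  P(E) = 0.6929 × 0.7000 + 0.3143 × 0.3000 = 0.48503000 + 0.09429000 = 0.57932000
  P(H|E) = 0.48503000 / 0.57932000 = 0.8372

Final posterior: 0.8372


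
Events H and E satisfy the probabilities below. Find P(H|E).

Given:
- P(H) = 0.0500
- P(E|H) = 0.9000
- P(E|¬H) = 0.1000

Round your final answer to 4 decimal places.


Bayes' theorem: P(H|E) = P(E|H) × P(H) / P(E)

Step 1: Calculate P(E) using law of total probability
P(E) = P(E|H)P(H) + P(E|¬H)P(¬H)
     = 0.9000 × 0.0500 + 0.1000 × 0.9500
     = 0.04500000 + 0.09500000
     = 0.14000000

Step 2: Apply Bayes' theorem
P(H|E) = P(E|H) × P(H) / P(E)
       = 0.04500000 / 0.14000000
       = 0.3214


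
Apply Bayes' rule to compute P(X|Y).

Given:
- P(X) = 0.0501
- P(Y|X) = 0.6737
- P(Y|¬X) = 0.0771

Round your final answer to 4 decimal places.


Bayes' theorem: P(X|Y) = P(Y|X) × P(X) / P(Y)

Step 1: Calculate P(Y) using law of total probability
P(Y) = P(Y|X)P(X) + P(Y|¬X)P(¬X)
     = 0.6737 × 0.0501 + 0.0771 × 0.9499
     = 0.03375237 + 0.07323729
     = 0.10698966

Step 2: Apply Bayes' theorem
P(X|Y) = P(Y|X) × P(X) / P(Y)
       = 0.03375237 / 0.10698966
       = 0.3155


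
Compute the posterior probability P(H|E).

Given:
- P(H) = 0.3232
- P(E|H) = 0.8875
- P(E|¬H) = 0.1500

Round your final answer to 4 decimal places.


Bayes' theorem: P(H|E) = P(E|H) × P(H) / P(E)

Step 1: Calculate P(E) using law of total probability
P(E) = P(E|H)P(H) + P(E|¬H)P(¬H)
     = 0.8875 × 0.3232 + 0.1500 × 0.6768
     = 0.28684000 + 0.10152000
     = 0.38836000

Step 2: Apply Bayes' theorem
P(H|E) = P(E|H) × P(H) / P(E)
       = 0.28684000 / 0.38836000
       = 0.7386


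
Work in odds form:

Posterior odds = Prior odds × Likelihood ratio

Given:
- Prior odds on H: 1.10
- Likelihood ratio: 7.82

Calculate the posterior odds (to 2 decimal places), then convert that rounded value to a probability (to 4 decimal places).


Step 1: Calculate posterior odds
Posterior odds = Prior odds × LR
               = 1.10 × 7.82
               = 8.60

Step 2: Convert to probability
P(H|E) = Posterior odds / (1 + Posterior odds)
       = 8.60 / (1 + 8.60)
       = 8.60 / 9.60
       = 0.8958

The evidence increased P(H) from 0.5238 to 0.8958.


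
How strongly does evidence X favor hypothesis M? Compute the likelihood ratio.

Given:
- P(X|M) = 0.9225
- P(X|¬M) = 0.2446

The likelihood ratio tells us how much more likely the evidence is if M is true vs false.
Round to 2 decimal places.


Likelihood Ratio (LR) = P(X|M) / P(X|¬M)

LR = 0.9225 / 0.2446
   = 3.77

The evidence is 3.77 times more likely if M is true than if M is false.
Because LR exceeds 1, X is evidence for M.


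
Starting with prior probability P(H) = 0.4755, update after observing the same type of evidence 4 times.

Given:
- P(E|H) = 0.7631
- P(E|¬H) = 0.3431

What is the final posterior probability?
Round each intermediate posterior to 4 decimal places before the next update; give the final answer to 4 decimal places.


Sequential Bayesian updating:

Initial prior: P(H) = 0.4755

Update 1:
  P(E) = 0.7631 × 0.4755 + 0.3431 × 0.5245 = 0.36285405 + 0.17995595 = 0.54281000
  P(H|E) = 0.36285405 / 0.54281000 = 0.6685

Update 2:
  P(E) = 0.7631 × 0.6685 + 0.3431 × 0.3315 = 0.51013235 + 0.11373765 = 0.62387000
  P(H|E) = 0.51013235 / 0.62387000 = 0.8177

Update 3:
  P(E) = 0.7631 × 0.8177 + 0.3431 × 0.1823 = 0.62398687 + 0.06254713 = 0.68653400
  P(H|E) = 0.62398687 / 0.68653400 = 0.9089

Update 4:
  P(E) = 0.7631 × 0.9089 + 0.3431 × 0.0911 = 0.69358159 + 0.03125641 = 0.72483800
  P(H|E) = 0.69358159 / 0.72483800 = 0.9569

Final posterior: 0.9569


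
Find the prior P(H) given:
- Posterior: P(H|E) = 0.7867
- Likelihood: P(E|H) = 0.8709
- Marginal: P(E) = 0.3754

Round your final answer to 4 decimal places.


From Bayes' theorem: P(H|E) = P(E|H) × P(H) / P(E)

Rearranging for P(H):
P(H) = P(H|E) × P(E) / P(E|H)
     = 0.7867 × 0.3754 / 0.8709
     = 0.29532718 / 0.8709
     = 0.3391


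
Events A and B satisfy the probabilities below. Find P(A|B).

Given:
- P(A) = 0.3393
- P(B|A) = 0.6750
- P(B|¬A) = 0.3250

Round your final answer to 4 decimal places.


Bayes' theorem: P(A|B) = P(B|A) × P(A) / P(B)

Step 1: Calculate P(B) using law of total probability
P(B) = P(B|A)P(A) + P(B|¬A)P(¬A)
     = 0.6750 × 0.3393 + 0.3250 × 0.6607
     = 0.22902750 + 0.21472750
     = 0.44375500

Step 2: Apply Bayes' theorem
P(A|B) = P(B|A) × P(A) / P(B)
       = 0.22902750 / 0.44375500
       = 0.5161


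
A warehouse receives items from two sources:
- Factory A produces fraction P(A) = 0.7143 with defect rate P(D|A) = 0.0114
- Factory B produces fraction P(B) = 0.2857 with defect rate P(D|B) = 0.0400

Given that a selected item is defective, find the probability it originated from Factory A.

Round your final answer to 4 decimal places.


Let A = from Factory A, D = defective

Given:
- P(A) = 0.7143, P(B) = 0.2857
- P(D|A) = 0.0114, P(D|B) = 0.0400

Step 1: Find P(D)
P(D) = P(D|A)P(A) + P(D|B)P(B)
     = 0.0114 × 0.7143 + 0.0400 × 0.2857
     = 0.00814302 + 0.01142800
     = 0.01957102

Step 2: Apply Bayes' theorem
P(A|D) = P(D|A)P(A) / P(D)
       = 0.00814302 / 0.01957102
       = 0.4161


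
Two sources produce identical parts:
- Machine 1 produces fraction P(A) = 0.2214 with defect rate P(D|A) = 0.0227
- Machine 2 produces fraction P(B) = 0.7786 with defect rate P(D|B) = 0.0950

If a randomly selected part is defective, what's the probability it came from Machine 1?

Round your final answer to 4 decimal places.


Let A = from Machine 1, D = defective

Given:
- P(A) = 0.2214, P(B) = 0.7786
- P(D|A) = 0.0227, P(D|B) = 0.0950

Step 1: Find P(D)
P(D) = P(D|A)P(A) + P(D|B)P(B)
     = 0.0227 × 0.2214 + 0.0950 × 0.7786
     = 0.00502578 + 0.07396700
     = 0.07899278

Step 2: Apply Bayes' theorem
P(A|D) = P(D|A)P(A) / P(D)
       = 0.00502578 / 0.07899278
       = 0.0636


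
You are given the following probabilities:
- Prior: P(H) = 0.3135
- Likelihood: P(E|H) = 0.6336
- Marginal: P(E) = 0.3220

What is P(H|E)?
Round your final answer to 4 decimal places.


Using Bayes' theorem:

P(H|E) = P(E|H) × P(H) / P(E)
       = 0.6336 × 0.3135 / 0.3220
       = 0.19863360 / 0.3220
       = 0.6169

The evidence strengthens our belief in H.
Prior: 0.3135 → Posterior: 0.6169


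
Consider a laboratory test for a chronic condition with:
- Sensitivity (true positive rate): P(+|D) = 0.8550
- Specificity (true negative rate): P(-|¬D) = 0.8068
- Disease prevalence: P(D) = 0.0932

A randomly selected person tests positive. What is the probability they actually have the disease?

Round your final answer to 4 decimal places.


Let D = has disease, + = positive test

Given:
- P(D) = 0.0932 (prevalence)
- P(+|D) = 0.8550 (sensitivity)
- P(-|¬D) = 0.8068 (specificity)
- P(+|¬D) = 0.1932 (false positive rate = 1 - specificity)

Step 1: Find P(+)
P(+) = P(+|D)P(D) + P(+|¬D)P(¬D)
     = 0.8550 × 0.0932 + 0.1932 × 0.9068
     = 0.07968600 + 0.17519376
     = 0.25487976

Step 2: Apply Bayes' theorem for P(D|+)
P(D|+) = P(+|D)P(D) / P(+)
       = 0.07968600 / 0.25487976
       = 0.3126


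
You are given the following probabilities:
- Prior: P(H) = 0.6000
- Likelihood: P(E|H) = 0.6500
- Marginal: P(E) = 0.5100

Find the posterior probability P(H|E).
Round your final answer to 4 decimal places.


Using Bayes' theorem:

P(H|E) = P(E|H) × P(H) / P(E)
       = 0.6500 × 0.6000 / 0.5100
       = 0.39000000 / 0.5100
       = 0.7647

The evidence strengthens our belief in H.
Prior: 0.6000 → Posterior: 0.7647


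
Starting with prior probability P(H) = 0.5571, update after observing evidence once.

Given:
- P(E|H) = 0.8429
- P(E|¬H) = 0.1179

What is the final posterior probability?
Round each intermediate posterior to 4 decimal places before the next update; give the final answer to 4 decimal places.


Sequential Bayesian updating:

Initial prior: P(H) = 0.5571

Update 1:
  P(E) = 0.8429 × 0.5571 + 0.1179 × 0.4429 = 0.46957959 + 0.05221791 = 0.52179750
  P(H|E) = 0.46957959 / 0.52179750 = 0.8999

Final posterior: 0.8999


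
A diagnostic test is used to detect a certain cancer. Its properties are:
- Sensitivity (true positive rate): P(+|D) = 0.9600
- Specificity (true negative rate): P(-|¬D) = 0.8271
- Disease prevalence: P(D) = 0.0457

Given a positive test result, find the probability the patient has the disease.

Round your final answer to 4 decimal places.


Let D = has disease, + = positive test

Given:
- P(D) = 0.0457 (prevalence)
- P(+|D) = 0.9600 (sensitivity)
- P(-|¬D) = 0.8271 (specificity)
- P(+|¬D) = 0.1729 (false positive rate = 1 - specificity)

Step 1: Find P(+)
P(+) = P(+|D)P(D) + P(+|¬D)P(¬D)
     = 0.9600 × 0.0457 + 0.1729 × 0.9543
     = 0.04387200 + 0.16499847
     = 0.20887047

Step 2: Apply Bayes' theorem for P(D|+)
P(D|+) = P(+|D)P(D) / P(+)
       = 0.04387200 / 0.20887047
       = 0.2100


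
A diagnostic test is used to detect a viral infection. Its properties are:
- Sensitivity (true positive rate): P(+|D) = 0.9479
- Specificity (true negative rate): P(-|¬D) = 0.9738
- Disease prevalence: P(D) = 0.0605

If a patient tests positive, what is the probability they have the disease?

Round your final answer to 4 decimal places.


Let D = has disease, + = positive test

Given:
- P(D) = 0.0605 (prevalence)
- P(+|D) = 0.9479 (sensitivity)
- P(-|¬D) = 0.9738 (specificity)
- P(+|¬D) = 0.0262 (false positive rate = 1 - specificity)

Step 1: Find P(+)
P(+) = P(+|D)P(D) + P(+|¬D)P(¬D)
     = 0.9479 × 0.0605 + 0.0262 × 0.9395
     = 0.05734795 + 0.02461490
     = 0.08196285

Step 2: Apply Bayes' theorem for P(D|+)
P(D|+) = P(+|D)P(D) / P(+)
       = 0.05734795 / 0.08196285
       = 0.6997


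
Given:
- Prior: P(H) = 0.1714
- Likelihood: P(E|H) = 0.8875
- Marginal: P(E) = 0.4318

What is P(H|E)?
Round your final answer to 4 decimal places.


Using Bayes' theorem:

P(H|E) = P(E|H) × P(H) / P(E)
       = 0.8875 × 0.1714 / 0.4318
       = 0.15211750 / 0.4318
       = 0.3523

The evidence strengthens our belief in H.
Prior: 0.1714 → Posterior: 0.3523


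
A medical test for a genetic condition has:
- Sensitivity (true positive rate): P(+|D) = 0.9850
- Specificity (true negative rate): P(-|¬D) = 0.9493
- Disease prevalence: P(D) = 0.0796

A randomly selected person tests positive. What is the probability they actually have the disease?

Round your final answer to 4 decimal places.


Let D = has disease, + = positive test

Given:
- P(D) = 0.0796 (prevalence)
- P(+|D) = 0.9850 (sensitivity)
- P(-|¬D) = 0.9493 (specificity)
- P(+|¬D) = 0.0507 (false positive rate = 1 - specificity)

Step 1: Find P(+)
P(+) = P(+|D)P(D) + P(+|¬D)P(¬D)
     = 0.9850 × 0.0796 + 0.0507 × 0.9204
     = 0.07840600 + 0.04666428
     = 0.12507028

Step 2: Apply Bayes' theorem for P(D|+)
P(D|+) = P(+|D)P(D) / P(+)
       = 0.07840600 / 0.12507028
       = 0.6269


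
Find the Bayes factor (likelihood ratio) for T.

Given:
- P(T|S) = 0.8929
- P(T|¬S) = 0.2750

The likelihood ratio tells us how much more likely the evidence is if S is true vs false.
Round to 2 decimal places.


Likelihood Ratio (LR) = P(T|S) / P(T|¬S)

LR = 0.8929 / 0.2750
   = 3.25

The evidence is 3.25 times more likely if S is true than if S is false.
Since LR > 1, the evidence supports S over ¬S.


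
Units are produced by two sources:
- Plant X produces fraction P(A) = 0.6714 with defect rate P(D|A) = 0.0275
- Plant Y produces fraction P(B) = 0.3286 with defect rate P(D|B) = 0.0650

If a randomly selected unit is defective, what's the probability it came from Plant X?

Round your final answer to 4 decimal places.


Let A = from Plant X, D = defective

Given:
- P(A) = 0.6714, P(B) = 0.3286
- P(D|A) = 0.0275, P(D|B) = 0.0650

Step 1: Find P(D)
P(D) = P(D|A)P(A) + P(D|B)P(B)
     = 0.0275 × 0.6714 + 0.0650 × 0.3286
     = 0.01846350 + 0.02135900
     = 0.03982250

Step 2: Apply Bayes' theorem
P(A|D) = P(D|A)P(A) / P(D)
       = 0.01846350 / 0.03982250
       = 0.4636


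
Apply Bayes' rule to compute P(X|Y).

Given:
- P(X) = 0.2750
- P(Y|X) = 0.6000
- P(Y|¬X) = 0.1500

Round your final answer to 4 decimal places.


Bayes' theorem: P(X|Y) = P(Y|X) × P(X) / P(Y)

Step 1: Calculate P(Y) using law of total probability
P(Y) = P(Y|X)P(X) + P(Y|¬X)P(¬X)
     = 0.6000 × 0.2750 + 0.1500 × 0.7250
     = 0.16500000 + 0.10875000
     = 0.27375000

Step 2: Apply Bayes' theorem
P(X|Y) = P(Y|X) × P(X) / P(Y)
       = 0.16500000 / 0.27375000
       = 0.6027


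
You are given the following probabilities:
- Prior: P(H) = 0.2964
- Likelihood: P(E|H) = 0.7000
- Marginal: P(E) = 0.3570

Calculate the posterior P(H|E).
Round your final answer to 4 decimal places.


Using Bayes' theorem:

P(H|E) = P(E|H) × P(H) / P(E)
       = 0.7000 × 0.2964 / 0.3570
       = 0.20748000 / 0.3570
       = 0.5812

The evidence strengthens our belief in H.
Prior: 0.2964 → Posterior: 0.5812


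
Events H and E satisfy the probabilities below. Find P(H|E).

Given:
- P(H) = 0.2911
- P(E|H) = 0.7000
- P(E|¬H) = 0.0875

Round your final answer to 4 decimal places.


Bayes' theorem: P(H|E) = P(E|H) × P(H) / P(E)

Step 1: Calculate P(E) using law of total probability
P(E) = P(E|H)P(H) + P(E|¬H)P(¬H)
     = 0.7000 × 0.2911 + 0.0875 × 0.7089
     = 0.20377000 + 0.06202875
     = 0.26579875

Step 2: Apply Bayes' theorem
P(H|E) = P(E|H) × P(H) / P(E)
       = 0.20377000 / 0.26579875
       = 0.7666


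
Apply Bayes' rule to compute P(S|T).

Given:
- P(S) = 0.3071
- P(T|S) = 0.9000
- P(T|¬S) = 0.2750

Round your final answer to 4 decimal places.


Bayes' theorem: P(S|T) = P(T|S) × P(S) / P(T)

Step 1: Calculate P(T) using law of total probability
P(T) = P(T|S)P(S) + P(T|¬S)P(¬S)
     = 0.9000 × 0.3071 + 0.2750 × 0.6929
     = 0.27639000 + 0.19054750
     = 0.46693750

Step 2: Apply Bayes' theorem
P(S|T) = P(T|S) × P(S) / P(T)
       = 0.27639000 / 0.46693750
       = 0.5919


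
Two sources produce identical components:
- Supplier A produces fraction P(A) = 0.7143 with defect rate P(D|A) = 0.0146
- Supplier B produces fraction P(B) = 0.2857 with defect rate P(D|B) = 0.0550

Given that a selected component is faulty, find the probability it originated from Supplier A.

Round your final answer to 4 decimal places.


Let A = from Supplier A, D = faulty

Given:
- P(A) = 0.7143, P(B) = 0.2857
- P(D|A) = 0.0146, P(D|B) = 0.0550

Step 1: Find P(D)
P(D) = P(D|A)P(A) + P(D|B)P(B)
     = 0.0146 × 0.7143 + 0.0550 × 0.2857
     = 0.01042878 + 0.01571350
     = 0.02614228

Step 2: Apply Bayes' theorem
P(A|D) = P(D|A)P(A) / P(D)
       = 0.01042878 / 0.02614228
       = 0.3989


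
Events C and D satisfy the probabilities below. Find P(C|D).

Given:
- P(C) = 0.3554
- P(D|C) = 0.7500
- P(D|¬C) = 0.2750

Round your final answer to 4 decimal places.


Bayes' theorem: P(C|D) = P(D|C) × P(C) / P(D)

Step 1: Calculate P(D) using law of total probability
P(D) = P(D|C)P(C) + P(D|¬C)P(¬C)
     = 0.7500 × 0.3554 + 0.2750 × 0.6446
     = 0.26655000 + 0.17726500
     = 0.44381500

Step 2: Apply Bayes' theorem
P(C|D) = P(D|C) × P(C) / P(D)
       = 0.26655000 / 0.44381500
       = 0.6006


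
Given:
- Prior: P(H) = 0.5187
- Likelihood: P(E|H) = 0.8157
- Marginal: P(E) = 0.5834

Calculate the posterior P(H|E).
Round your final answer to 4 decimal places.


Using Bayes' theorem:

P(H|E) = P(E|H) × P(H) / P(E)
       = 0.8157 × 0.5187 / 0.5834
       = 0.42310359 / 0.5834
       = 0.7252

The evidence strengthens our belief in H.
Prior: 0.5187 → Posterior: 0.7252


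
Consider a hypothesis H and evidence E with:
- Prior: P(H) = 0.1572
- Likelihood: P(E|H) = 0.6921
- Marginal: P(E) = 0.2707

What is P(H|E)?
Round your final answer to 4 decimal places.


Using Bayes' theorem:

P(H|E) = P(E|H) × P(H) / P(E)
       = 0.6921 × 0.1572 / 0.2707
       = 0.10879812 / 0.2707
       = 0.4019

The evidence strengthens our belief in H.
Prior: 0.1572 → Posterior: 0.4019


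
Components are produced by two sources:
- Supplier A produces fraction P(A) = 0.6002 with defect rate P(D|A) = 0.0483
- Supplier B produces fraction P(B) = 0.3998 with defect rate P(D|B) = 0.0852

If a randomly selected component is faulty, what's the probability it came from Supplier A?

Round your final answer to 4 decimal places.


Let A = from Supplier A, D = faulty

Given:
- P(A) = 0.6002, P(B) = 0.3998
- P(D|A) = 0.0483, P(D|B) = 0.0852

Step 1: Find P(D)
P(D) = P(D|A)P(A) + P(D|B)P(B)
     = 0.0483 × 0.6002 + 0.0852 × 0.3998
     = 0.02898966 + 0.03406296
     = 0.06305262

Step 2: Apply Bayes' theorem
P(A|D) = P(D|A)P(A) / P(D)
       = 0.02898966 / 0.06305262
       = 0.4598


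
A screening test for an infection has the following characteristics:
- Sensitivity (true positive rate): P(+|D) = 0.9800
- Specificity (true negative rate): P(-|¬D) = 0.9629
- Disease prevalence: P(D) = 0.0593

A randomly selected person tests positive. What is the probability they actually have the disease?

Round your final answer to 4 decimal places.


Let D = has disease, + = positive test

Given:
- P(D) = 0.0593 (prevalence)
- P(+|D) = 0.9800 (sensitivity)
- P(-|¬D) = 0.9629 (specificity)
- P(+|¬D) = 0.0371 (false positive rate = 1 - specificity)

Step 1: Find P(+)
P(+) = P(+|D)P(D) + P(+|¬D)P(¬D)
     = 0.9800 × 0.0593 + 0.0371 × 0.9407
     = 0.05811400 + 0.03489997
     = 0.09301397

Step 2: Apply Bayes' theorem for P(D|+)
P(D|+) = P(+|D)P(D) / P(+)
       = 0.05811400 / 0.09301397
       = 0.6248
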